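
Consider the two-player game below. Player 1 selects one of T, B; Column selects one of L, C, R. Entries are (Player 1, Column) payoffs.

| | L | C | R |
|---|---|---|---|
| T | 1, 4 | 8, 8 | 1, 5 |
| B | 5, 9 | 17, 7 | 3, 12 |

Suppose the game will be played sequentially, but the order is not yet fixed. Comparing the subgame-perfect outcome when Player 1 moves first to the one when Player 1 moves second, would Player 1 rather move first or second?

first

If Player 1 leads: Column's best replies are T→C, B→R; Player 1's induced payoffs 8, 3; outcome (T, C), payoffs (8, 8).
If Column leads: Player 1's best replies are L→B, C→B, R→B; Column's induced payoffs 9, 7, 12; outcome (B, R), payoffs (3, 12).
Player 1 gets 8 moving first and 3 moving second, so Player 1 prefers to move first.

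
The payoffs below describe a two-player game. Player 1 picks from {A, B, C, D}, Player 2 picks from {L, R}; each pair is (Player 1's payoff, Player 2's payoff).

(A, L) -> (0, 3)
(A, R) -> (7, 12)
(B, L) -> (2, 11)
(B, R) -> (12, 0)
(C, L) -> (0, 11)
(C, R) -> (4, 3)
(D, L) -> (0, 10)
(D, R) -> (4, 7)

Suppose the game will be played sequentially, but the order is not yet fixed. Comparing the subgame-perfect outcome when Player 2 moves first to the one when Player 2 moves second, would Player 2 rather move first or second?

second

If Player 1 leads: Player 2's best replies are A→R, B→L, C→L, D→L; Player 1's induced payoffs 7, 2, 0, 0; outcome (A, R), payoffs (7, 12).
If Player 2 leads: Player 1's best replies are L→B, R→B; Player 2's induced payoffs 11, 0; outcome (B, L), payoffs (2, 11).
Player 2 gets 11 moving first and 12 moving second, so Player 2 prefers to move second.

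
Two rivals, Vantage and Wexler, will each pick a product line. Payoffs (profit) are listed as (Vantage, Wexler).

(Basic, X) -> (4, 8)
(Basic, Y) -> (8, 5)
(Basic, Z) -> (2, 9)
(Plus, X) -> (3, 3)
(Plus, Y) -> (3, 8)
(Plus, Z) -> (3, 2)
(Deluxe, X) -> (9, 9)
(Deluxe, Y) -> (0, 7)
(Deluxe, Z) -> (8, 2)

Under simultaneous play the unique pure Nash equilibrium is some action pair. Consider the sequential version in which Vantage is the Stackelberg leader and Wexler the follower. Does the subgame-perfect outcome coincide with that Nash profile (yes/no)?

Wexler best-responds to each possible Vantage move:
- Basic: BR = Z, leader payoff 2.
- Plus: BR = Y, leader payoff 3.
- Deluxe: BR = X, leader payoff 9.
Vantage's induced payoffs are 2, 3, 9, so Vantage commits to Deluxe. Subgame-perfect outcome: (Deluxe, X) with payoffs (9, 9).
Now find the simultaneous Nash equilibrium.
Vantage's best replies: X→Deluxe; Y→Basic; Z→Deluxe.
Wexler's best replies: Basic→Z; Plus→Y; Deluxe→X.
The unique mutual best reply is (Deluxe, X), giving (9, 9).
Sequential outcome (Deluxe, X) coincides with the Nash profile (Deluxe, X).

yes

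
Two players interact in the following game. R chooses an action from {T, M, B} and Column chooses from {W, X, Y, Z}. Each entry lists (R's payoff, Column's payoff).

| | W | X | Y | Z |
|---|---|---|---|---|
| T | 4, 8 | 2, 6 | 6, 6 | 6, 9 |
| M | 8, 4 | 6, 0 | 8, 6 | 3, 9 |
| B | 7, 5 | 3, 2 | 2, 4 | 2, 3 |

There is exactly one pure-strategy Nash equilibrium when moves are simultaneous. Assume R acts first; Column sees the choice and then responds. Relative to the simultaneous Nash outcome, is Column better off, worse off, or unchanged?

Backward induction with R moving first.
- T: Column compares 8, 6, 6, 9 and picks Z; R would get 6.
- M: Column compares 4, 0, 6, 9 and picks Z; R would get 3.
- B: Column compares 5, 2, 4, 3 and picks W; R would get 7.
R's induced payoffs are 6, 3, 7, so R commits to B. Subgame-perfect outcome: (B, W) with payoffs (7, 5).
Under simultaneous play:
R's best replies: W→M; X→M; Y→M; Z→T.
Column's best replies: T→Z; M→Z; B→W.
Only (T, Z) has each player best-responding; Nash payoffs (6, 9).
Column earns 5 sequentially versus 9 at the Nash outcome: worse off.

worse off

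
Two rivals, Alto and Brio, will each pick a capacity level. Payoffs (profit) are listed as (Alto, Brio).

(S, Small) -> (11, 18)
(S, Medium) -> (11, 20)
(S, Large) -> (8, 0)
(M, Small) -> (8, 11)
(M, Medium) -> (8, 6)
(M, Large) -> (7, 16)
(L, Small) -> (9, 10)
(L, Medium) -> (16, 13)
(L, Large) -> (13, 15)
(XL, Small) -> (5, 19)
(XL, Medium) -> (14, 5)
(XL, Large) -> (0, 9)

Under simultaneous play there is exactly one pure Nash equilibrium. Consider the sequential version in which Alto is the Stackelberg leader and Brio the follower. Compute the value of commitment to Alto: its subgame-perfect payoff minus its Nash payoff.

0

Backward induction with Alto moving first.
- S → Brio plays Medium (best of 18, 20, 0); Alto gets 11.
- M → Brio plays Large (best of 11, 6, 16); Alto gets 7.
- L → Brio plays Large (best of 10, 13, 15); Alto gets 13.
- XL → Brio plays Small (best of 19, 5, 9); Alto gets 5.
Maximizing over 11, 7, 13, 5, Alto chooses L. Subgame-perfect outcome: (L, Large) with payoffs (13, 15).
Under simultaneous play:
Alto's best replies: Small→S; Medium→L; Large→L.
Brio's best replies: S→Medium; M→Large; L→Large; XL→Small.
The unique mutual best reply is (L, Large), giving (13, 15).
Alto's commitment gain: 13 − 13 = 0.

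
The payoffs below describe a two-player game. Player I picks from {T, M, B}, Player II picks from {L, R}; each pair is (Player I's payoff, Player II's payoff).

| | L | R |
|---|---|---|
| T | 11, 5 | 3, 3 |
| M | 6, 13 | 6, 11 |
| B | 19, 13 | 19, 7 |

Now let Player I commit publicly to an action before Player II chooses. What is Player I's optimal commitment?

Solve by backward induction (Player I leads).
- T: BR = L, leader payoff 11.
- M: BR = L, leader payoff 6.
- B: BR = L, leader payoff 19.
Player I's induced payoffs are 11, 6, 19, so Player I commits to B. Subgame-perfect outcome: (B, L) with payoffs (19, 13).

B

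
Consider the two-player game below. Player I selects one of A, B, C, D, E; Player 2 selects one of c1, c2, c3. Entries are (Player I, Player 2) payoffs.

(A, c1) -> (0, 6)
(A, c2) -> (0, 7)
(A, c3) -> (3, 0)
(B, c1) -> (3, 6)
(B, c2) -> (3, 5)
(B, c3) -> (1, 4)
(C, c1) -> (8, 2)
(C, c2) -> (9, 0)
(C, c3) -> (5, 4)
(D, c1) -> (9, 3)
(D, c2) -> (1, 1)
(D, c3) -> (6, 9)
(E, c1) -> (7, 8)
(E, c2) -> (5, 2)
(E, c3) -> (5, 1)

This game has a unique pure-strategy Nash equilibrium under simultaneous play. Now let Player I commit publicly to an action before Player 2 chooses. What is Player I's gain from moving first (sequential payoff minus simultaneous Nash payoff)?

Backward induction with Player I moving first.
- A → Player 2 plays c2 (best of 6, 7, 0); Player I gets 0.
- B → Player 2 plays c1 (best of 6, 5, 4); Player I gets 3.
- C → Player 2 plays c3 (best of 2, 0, 4); Player I gets 5.
- D → Player 2 plays c3 (best of 3, 1, 9); Player I gets 6.
- E → Player 2 plays c1 (best of 8, 2, 1); Player I gets 7.
Among 0, 3, 5, 6, 7, the best is 7 at E. Subgame-perfect outcome: (E, c1) with payoffs (7, 8).
Now find the simultaneous Nash equilibrium.
Player I's best replies: c1→D; c2→C; c3→D.
Player 2's best replies: A→c2; B→c1; C→c3; D→c3; E→c1.
The unique mutual best reply is (D, c3), giving (6, 9).
Player I's commitment gain: 7 − 6 = 1.

1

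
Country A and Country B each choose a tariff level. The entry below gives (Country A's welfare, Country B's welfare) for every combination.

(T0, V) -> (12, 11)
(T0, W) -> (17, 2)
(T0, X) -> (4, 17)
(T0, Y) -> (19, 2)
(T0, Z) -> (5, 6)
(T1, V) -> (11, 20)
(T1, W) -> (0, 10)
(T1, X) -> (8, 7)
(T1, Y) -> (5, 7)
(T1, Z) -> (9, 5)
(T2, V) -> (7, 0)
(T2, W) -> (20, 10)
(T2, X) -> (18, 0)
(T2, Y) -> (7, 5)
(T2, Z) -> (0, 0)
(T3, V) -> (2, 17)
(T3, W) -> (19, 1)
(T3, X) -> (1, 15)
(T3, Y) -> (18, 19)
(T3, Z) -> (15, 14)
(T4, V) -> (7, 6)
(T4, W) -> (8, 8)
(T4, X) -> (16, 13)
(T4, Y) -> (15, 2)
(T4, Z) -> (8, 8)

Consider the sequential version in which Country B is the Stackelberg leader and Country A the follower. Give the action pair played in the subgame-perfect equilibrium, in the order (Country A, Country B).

Backward induction with Country B moving first.
- V: Country A compares 12, 11, 7, 2, 7 and picks T0; Country B would get 11.
- W: Country A compares 17, 0, 20, 19, 8 and picks T2; Country B would get 10.
- X: Country A compares 4, 8, 18, 1, 16 and picks T2; Country B would get 0.
- Y: Country A compares 19, 5, 7, 18, 15 and picks T0; Country B would get 2.
- Z: Country A compares 5, 9, 0, 15, 8 and picks T3; Country B would get 14.
Country B's induced payoffs are 11, 10, 0, 2, 14, so Country B commits to Z. Subgame-perfect outcome: (T3, Z) with payoffs (15, 14).

(T3, Z)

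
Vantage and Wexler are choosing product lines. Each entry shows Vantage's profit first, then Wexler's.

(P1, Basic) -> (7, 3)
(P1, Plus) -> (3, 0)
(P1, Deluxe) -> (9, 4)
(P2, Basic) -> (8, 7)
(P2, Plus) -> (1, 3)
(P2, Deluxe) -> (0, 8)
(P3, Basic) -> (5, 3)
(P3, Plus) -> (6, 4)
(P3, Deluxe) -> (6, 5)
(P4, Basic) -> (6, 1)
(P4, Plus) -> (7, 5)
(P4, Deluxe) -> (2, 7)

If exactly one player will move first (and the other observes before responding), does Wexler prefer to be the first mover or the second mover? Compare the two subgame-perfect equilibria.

first

If Vantage leads: Wexler's best replies are P1→Deluxe, P2→Deluxe, P3→Deluxe, P4→Deluxe; Vantage's induced payoffs 9, 0, 6, 2; outcome (P1, Deluxe), payoffs (9, 4).
If Wexler leads: Vantage's best replies are Basic→P2, Plus→P4, Deluxe→P1; Wexler's induced payoffs 7, 5, 4; outcome (P2, Basic), payoffs (8, 7).
Wexler gets 7 moving first and 4 moving second, so Wexler prefers to move first.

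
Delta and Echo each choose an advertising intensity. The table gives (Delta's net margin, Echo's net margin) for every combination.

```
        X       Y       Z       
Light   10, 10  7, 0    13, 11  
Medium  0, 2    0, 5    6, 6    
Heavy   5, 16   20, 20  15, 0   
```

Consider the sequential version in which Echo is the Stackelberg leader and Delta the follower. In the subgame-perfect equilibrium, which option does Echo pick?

Y

Delta best-responds to each possible Echo move:
- X: Delta compares 10, 0, 5 and picks Light; Echo would get 10.
- Y: Delta compares 7, 0, 20 and picks Heavy; Echo would get 20.
- Z: Delta compares 13, 6, 15 and picks Heavy; Echo would get 0.
Echo's induced payoffs are 10, 20, 0, so Echo commits to Y. Subgame-perfect outcome: (Heavy, Y) with payoffs (20, 20).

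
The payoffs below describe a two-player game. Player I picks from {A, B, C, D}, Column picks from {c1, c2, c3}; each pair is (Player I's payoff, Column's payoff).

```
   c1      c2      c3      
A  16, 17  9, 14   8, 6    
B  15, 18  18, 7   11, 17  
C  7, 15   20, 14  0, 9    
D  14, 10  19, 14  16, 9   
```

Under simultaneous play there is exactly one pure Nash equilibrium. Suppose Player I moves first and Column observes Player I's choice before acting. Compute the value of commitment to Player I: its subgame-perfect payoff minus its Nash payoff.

3

Column best-responds to each possible Player I move:
- A: BR = c1, leader payoff 16.
- B: BR = c1, leader payoff 15.
- C: BR = c1, leader payoff 7.
- D: BR = c2, leader payoff 19.
Player I's induced payoffs are 16, 15, 7, 19, so Player I commits to D. Subgame-perfect outcome: (D, c2) with payoffs (19, 14).
For the simultaneous game, intersect best replies.
Player I's best replies: c1→A; c2→C; c3→D.
Column's best replies: A→c1; B→c1; C→c1; D→c2.
Only (A, c1) has each player best-responding; Nash payoffs (16, 17).
Player I's commitment gain: 19 − 16 = 3.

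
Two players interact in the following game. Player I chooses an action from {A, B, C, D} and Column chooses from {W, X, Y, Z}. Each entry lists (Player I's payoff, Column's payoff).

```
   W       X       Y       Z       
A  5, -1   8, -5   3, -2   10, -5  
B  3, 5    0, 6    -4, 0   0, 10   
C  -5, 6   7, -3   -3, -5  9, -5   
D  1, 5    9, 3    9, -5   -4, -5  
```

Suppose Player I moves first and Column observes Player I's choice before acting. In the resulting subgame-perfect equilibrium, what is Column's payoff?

-1

Column best-responds to each possible Player I move:
- A: Column compares -1, -5, -2, -5 and picks W; Player I would get 5.
- B: Column compares 5, 6, 0, 10 and picks Z; Player I would get 0.
- C: Column compares 6, -3, -5, -5 and picks W; Player I would get -5.
- D: Column compares 5, 3, -5, -5 and picks W; Player I would get 1.
Player I's induced payoffs are 5, 0, -5, 1, so Player I commits to A. Subgame-perfect outcome: (A, W) with payoffs (5, -1).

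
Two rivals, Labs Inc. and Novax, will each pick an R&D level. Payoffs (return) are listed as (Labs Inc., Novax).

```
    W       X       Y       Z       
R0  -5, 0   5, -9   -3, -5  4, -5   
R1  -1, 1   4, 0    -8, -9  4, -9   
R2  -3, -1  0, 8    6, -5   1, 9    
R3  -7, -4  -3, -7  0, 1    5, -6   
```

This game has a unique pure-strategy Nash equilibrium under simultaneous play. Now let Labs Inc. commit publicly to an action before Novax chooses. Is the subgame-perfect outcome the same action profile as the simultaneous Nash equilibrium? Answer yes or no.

no

Work backward from Novax's decision.
- R0 → Novax plays W (best of 0, -9, -5, -5); Labs Inc. gets -5.
- R1 → Novax plays W (best of 1, 0, -9, -9); Labs Inc. gets -1.
- R2 → Novax plays Z (best of -1, 8, -5, 9); Labs Inc. gets 1.
- R3 → Novax plays Y (best of -4, -7, 1, -6); Labs Inc. gets 0.
Labs Inc.'s induced payoffs are -5, -1, 1, 0, so Labs Inc. commits to R2. Subgame-perfect outcome: (R2, Z) with payoffs (1, 9).
Now find the simultaneous Nash equilibrium.
Labs Inc.'s best replies: W→R1; X→R0; Y→R2; Z→R3.
Novax's best replies: R0→W; R1→W; R2→Z; R3→Y.
Only (R1, W) has each player best-responding; Nash payoffs (-1, 1).
Sequential outcome (R2, Z) differs from the Nash profile (R1, W).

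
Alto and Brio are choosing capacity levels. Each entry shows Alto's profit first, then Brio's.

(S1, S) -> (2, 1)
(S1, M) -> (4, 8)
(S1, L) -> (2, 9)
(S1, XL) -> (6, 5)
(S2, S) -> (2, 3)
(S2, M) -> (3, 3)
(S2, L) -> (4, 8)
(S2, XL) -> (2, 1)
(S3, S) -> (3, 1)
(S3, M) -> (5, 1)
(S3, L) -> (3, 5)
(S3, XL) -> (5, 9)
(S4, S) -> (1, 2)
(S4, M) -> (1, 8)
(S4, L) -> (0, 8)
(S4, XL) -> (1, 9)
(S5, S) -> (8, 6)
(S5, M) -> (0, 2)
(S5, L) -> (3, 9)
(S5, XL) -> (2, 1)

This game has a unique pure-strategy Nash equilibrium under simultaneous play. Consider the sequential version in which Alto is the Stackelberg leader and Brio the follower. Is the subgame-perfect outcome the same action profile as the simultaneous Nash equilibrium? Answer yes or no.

no

Backward induction with Alto moving first.
- S1: BR = L, leader payoff 2.
- S2: BR = L, leader payoff 4.
- S3: BR = XL, leader payoff 5.
- S4: BR = XL, leader payoff 1.
- S5: BR = L, leader payoff 3.
Maximizing over 2, 4, 5, 1, 3, Alto chooses S3. Subgame-perfect outcome: (S3, XL) with payoffs (5, 9).
Under simultaneous play:
Alto's best replies: S→S5; M→S3; L→S2; XL→S1.
Brio's best replies: S1→L; S2→L; S3→XL; S4→XL; S5→L.
The unique mutual best reply is (S2, L), giving (4, 8).
Sequential outcome (S3, XL) differs from the Nash profile (S2, L).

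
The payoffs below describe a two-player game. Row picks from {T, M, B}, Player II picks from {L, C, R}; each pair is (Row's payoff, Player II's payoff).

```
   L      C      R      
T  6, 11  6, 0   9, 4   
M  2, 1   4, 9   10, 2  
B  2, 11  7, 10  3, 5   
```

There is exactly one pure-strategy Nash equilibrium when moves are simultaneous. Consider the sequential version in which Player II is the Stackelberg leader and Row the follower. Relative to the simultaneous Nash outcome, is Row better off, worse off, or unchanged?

unchanged

Backward induction with Player II moving first.
- L: BR = T, leader payoff 11.
- C: BR = B, leader payoff 10.
- R: BR = M, leader payoff 2.
Player II's induced payoffs are 11, 10, 2, so Player II commits to L. Subgame-perfect outcome: (T, L) with payoffs (6, 11).
Under simultaneous play:
Row's best replies: L→T; C→B; R→M.
Player II's best replies: T→L; M→C; B→L.
Only (T, L) has each player best-responding; Nash payoffs (6, 11).
Row earns 6 sequentially versus 6 at the Nash outcome: unchanged.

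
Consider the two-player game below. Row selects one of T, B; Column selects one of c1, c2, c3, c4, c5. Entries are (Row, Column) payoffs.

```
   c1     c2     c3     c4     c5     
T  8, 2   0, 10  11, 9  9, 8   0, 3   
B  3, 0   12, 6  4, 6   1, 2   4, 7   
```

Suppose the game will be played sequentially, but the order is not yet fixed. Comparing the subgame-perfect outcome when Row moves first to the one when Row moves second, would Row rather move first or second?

second

If Row leads: Column's best replies are T→c2, B→c5; Row's induced payoffs 0, 4; outcome (B, c5), payoffs (4, 7).
If Column leads: Row's best replies are c1→T, c2→B, c3→T, c4→T, c5→B; Column's induced payoffs 2, 6, 9, 8, 7; outcome (T, c3), payoffs (11, 9).
Row gets 4 moving first and 11 moving second, so Row prefers to move second.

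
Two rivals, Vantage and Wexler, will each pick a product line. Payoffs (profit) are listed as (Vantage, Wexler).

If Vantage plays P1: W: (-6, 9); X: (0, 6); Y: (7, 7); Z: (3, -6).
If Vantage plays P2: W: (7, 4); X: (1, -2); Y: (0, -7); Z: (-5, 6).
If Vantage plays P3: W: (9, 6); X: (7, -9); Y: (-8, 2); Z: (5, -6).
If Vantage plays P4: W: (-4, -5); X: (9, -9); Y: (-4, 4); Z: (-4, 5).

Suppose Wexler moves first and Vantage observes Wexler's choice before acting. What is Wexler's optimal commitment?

Y

Work backward from Vantage's decision.
- W → Vantage plays P3 (best of -6, 7, 9, -4); Wexler gets 6.
- X → Vantage plays P4 (best of 0, 1, 7, 9); Wexler gets -9.
- Y → Vantage plays P1 (best of 7, 0, -8, -4); Wexler gets 7.
- Z → Vantage plays P3 (best of 3, -5, 5, -4); Wexler gets -6.
Among 6, -9, 7, -6, the best is 7 at Y. Subgame-perfect outcome: (P1, Y) with payoffs (7, 7).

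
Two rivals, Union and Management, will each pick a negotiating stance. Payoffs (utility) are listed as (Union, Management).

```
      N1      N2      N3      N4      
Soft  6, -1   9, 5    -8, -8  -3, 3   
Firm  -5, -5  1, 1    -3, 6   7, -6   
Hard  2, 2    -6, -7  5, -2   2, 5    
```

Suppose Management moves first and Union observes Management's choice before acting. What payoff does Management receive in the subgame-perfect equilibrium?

Solve by backward induction (Management leads).
- N1: Union compares 6, -5, 2 and picks Soft; Management would get -1.
- N2: Union compares 9, 1, -6 and picks Soft; Management would get 5.
- N3: Union compares -8, -3, 5 and picks Hard; Management would get -2.
- N4: Union compares -3, 7, 2 and picks Firm; Management would get -6.
Among -1, 5, -2, -6, the best is 5 at N2. Subgame-perfect outcome: (Soft, N2) with payoffs (9, 5).

5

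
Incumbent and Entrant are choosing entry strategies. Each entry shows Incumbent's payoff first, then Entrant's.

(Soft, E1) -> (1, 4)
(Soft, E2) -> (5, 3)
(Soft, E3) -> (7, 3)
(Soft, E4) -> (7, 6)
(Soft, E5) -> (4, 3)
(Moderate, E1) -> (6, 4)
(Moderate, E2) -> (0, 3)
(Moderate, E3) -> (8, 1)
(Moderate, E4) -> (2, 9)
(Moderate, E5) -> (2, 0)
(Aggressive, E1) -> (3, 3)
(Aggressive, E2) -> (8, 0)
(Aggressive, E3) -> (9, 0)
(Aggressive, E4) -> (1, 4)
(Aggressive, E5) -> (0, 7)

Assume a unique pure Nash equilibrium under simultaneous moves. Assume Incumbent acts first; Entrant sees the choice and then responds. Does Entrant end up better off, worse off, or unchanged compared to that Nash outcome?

unchanged

Solve by backward induction (Incumbent leads).
- Soft: BR = E4, leader payoff 7.
- Moderate: BR = E4, leader payoff 2.
- Aggressive: BR = E5, leader payoff 0.
Maximizing over 7, 2, 0, Incumbent chooses Soft. Subgame-perfect outcome: (Soft, E4) with payoffs (7, 6).
Now find the simultaneous Nash equilibrium.
Incumbent's best replies: E1→Moderate; E2→Aggressive; E3→Aggressive; E4→Soft; E5→Soft.
Entrant's best replies: Soft→E4; Moderate→E4; Aggressive→E5.
The unique mutual best reply is (Soft, E4), giving (7, 6).
Entrant earns 6 sequentially versus 6 at the Nash outcome: unchanged.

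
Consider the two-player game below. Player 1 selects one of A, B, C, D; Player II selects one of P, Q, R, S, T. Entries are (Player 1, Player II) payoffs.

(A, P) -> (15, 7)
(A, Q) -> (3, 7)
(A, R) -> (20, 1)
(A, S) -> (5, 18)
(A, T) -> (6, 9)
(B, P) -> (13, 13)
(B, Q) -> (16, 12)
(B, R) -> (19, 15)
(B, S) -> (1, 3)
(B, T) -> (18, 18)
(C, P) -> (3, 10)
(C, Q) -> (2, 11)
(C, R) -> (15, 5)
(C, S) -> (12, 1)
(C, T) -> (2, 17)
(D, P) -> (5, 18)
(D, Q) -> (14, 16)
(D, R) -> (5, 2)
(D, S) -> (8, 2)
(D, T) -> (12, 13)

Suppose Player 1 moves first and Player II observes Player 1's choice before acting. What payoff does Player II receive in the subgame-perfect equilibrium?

Work backward from Player II's decision.
- A: Player II compares 7, 7, 1, 18, 9 and picks S; Player 1 would get 5.
- B: Player II compares 13, 12, 15, 3, 18 and picks T; Player 1 would get 18.
- C: Player II compares 10, 11, 5, 1, 17 and picks T; Player 1 would get 2.
- D: Player II compares 18, 16, 2, 2, 13 and picks P; Player 1 would get 5.
Maximizing over 5, 18, 2, 5, Player 1 chooses B. Subgame-perfect outcome: (B, T) with payoffs (18, 18).

18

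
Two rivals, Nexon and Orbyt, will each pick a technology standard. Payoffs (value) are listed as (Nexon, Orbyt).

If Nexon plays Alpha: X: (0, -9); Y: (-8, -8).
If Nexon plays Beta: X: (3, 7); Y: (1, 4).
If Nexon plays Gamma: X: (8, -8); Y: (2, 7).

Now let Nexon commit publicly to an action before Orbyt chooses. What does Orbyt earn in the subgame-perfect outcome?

7

Work backward from Orbyt's decision.
- Alpha: Orbyt compares -9, -8 and picks Y; Nexon would get -8.
- Beta: Orbyt compares 7, 4 and picks X; Nexon would get 3.
- Gamma: Orbyt compares -8, 7 and picks Y; Nexon would get 2.
Nexon's induced payoffs are -8, 3, 2, so Nexon commits to Beta. Subgame-perfect outcome: (Beta, X) with payoffs (3, 7).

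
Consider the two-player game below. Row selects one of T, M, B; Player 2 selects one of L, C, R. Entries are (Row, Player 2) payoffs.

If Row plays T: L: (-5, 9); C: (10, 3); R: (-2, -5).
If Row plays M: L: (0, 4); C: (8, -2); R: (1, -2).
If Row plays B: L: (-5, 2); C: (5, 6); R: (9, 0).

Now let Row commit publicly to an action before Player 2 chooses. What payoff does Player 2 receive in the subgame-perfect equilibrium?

Player 2 best-responds to each possible Row move:
- T: BR = L, leader payoff -5.
- M: BR = L, leader payoff 0.
- B: BR = C, leader payoff 5.
Among -5, 0, 5, the best is 5 at B. Subgame-perfect outcome: (B, C) with payoffs (5, 6).

6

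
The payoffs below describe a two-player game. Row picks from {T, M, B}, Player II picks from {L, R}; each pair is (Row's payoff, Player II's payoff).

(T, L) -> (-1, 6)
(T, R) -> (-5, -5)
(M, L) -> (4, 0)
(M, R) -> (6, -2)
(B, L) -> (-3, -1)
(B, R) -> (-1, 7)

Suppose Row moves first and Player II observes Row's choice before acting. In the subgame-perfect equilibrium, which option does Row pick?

Backward induction with Row moving first.
- T: BR = L, leader payoff -1.
- M: BR = L, leader payoff 4.
- B: BR = R, leader payoff -1.
Among -1, 4, -1, the best is 4 at M. Subgame-perfect outcome: (M, L) with payoffs (4, 0).

M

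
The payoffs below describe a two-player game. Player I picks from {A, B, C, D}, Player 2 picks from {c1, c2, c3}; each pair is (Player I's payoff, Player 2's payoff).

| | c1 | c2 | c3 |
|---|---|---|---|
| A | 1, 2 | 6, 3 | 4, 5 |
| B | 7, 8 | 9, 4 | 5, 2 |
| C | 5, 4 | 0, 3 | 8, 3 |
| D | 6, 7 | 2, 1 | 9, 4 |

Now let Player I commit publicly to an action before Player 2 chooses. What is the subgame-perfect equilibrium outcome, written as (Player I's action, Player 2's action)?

Backward induction with Player I moving first.
- A: Player 2 compares 2, 3, 5 and picks c3; Player I would get 4.
- B: Player 2 compares 8, 4, 2 and picks c1; Player I would get 7.
- C: Player 2 compares 4, 3, 3 and picks c1; Player I would get 5.
- D: Player 2 compares 7, 1, 4 and picks c1; Player I would get 6.
Among 4, 7, 5, 6, the best is 7 at B. Subgame-perfect outcome: (B, c1) with payoffs (7, 8).

(B, c1)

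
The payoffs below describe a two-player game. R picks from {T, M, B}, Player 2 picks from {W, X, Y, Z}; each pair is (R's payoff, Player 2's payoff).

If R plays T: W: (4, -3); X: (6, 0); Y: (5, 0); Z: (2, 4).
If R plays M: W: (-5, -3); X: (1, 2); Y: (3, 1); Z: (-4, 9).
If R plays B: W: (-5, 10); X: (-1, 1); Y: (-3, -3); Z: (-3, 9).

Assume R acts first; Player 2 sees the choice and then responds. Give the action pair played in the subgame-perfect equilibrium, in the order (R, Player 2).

(T, Z)

Backward induction with R moving first.
- T: BR = Z, leader payoff 2.
- M: BR = Z, leader payoff -4.
- B: BR = W, leader payoff -5.
Maximizing over 2, -4, -5, R chooses T. Subgame-perfect outcome: (T, Z) with payoffs (2, 4).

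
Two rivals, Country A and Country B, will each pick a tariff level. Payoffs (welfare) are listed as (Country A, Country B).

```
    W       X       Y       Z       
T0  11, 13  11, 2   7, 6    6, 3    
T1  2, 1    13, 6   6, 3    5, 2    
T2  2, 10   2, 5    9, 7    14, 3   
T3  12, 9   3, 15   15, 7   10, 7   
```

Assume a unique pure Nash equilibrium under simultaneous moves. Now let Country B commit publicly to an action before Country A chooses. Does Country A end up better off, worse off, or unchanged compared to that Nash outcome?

Backward induction with Country B moving first.
- W: Country A compares 11, 2, 2, 12 and picks T3; Country B would get 9.
- X: Country A compares 11, 13, 2, 3 and picks T1; Country B would get 6.
- Y: Country A compares 7, 6, 9, 15 and picks T3; Country B would get 7.
- Z: Country A compares 6, 5, 14, 10 and picks T2; Country B would get 3.
Among 9, 6, 7, 3, the best is 9 at W. Subgame-perfect outcome: (T3, W) with payoffs (12, 9).
Now find the simultaneous Nash equilibrium.
Country A's best replies: W→T3; X→T1; Y→T3; Z→T2.
Country B's best replies: T0→W; T1→X; T2→W; T3→X.
Only (T1, X) has each player best-responding; Nash payoffs (13, 6).
Country A earns 12 sequentially versus 13 at the Nash outcome: worse off.

worse off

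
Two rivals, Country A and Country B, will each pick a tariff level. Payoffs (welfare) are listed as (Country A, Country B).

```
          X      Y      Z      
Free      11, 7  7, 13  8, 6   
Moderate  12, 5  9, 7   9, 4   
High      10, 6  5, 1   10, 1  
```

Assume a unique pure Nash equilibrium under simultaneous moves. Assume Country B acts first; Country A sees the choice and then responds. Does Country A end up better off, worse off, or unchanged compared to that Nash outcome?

Country A best-responds to each possible Country B move:
- X: BR = Moderate, leader payoff 5.
- Y: BR = Moderate, leader payoff 7.
- Z: BR = High, leader payoff 1.
Among 5, 7, 1, the best is 7 at Y. Subgame-perfect outcome: (Moderate, Y) with payoffs (9, 7).
For the simultaneous game, intersect best replies.
Country A's best replies: X→Moderate; Y→Moderate; Z→High.
Country B's best replies: Free→Y; Moderate→Y; High→X.
The unique mutual best reply is (Moderate, Y), giving (9, 7).
Country A earns 9 sequentially versus 9 at the Nash outcome: unchanged.

unchanged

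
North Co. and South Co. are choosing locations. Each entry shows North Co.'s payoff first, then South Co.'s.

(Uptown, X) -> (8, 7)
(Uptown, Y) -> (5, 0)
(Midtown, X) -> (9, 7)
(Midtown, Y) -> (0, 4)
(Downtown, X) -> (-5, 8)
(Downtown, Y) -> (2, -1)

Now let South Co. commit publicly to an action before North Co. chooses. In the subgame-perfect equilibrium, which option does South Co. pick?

X

Backward induction with South Co. moving first.
- X: North Co. compares 8, 9, -5 and picks Midtown; South Co. would get 7.
- Y: North Co. compares 5, 0, 2 and picks Uptown; South Co. would get 0.
Maximizing over 7, 0, South Co. chooses X. Subgame-perfect outcome: (Midtown, X) with payoffs (9, 7).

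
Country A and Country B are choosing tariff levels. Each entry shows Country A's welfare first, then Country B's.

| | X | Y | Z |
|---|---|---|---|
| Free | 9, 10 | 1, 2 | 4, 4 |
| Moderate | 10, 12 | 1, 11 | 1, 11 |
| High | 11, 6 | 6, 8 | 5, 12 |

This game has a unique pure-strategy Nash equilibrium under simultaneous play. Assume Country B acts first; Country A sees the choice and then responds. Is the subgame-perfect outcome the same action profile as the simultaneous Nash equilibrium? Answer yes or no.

Solve by backward induction (Country B leads).
- X: BR = High, leader payoff 6.
- Y: BR = High, leader payoff 8.
- Z: BR = High, leader payoff 12.
Among 6, 8, 12, the best is 12 at Z. Subgame-perfect outcome: (High, Z) with payoffs (5, 12).
Under simultaneous play:
Country A's best replies: X→High; Y→High; Z→High.
Country B's best replies: Free→X; Moderate→X; High→Z.
Only (High, Z) has each player best-responding; Nash payoffs (5, 12).
Sequential outcome (High, Z) coincides with the Nash profile (High, Z).

yes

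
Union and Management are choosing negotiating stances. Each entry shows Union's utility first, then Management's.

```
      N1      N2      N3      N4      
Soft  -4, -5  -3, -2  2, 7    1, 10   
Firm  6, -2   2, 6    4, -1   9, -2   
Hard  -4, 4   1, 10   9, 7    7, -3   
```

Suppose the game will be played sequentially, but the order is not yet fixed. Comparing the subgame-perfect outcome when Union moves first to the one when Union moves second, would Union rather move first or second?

If Union leads: Management's best replies are Soft→N4, Firm→N2, Hard→N2; Union's induced payoffs 1, 2, 1; outcome (Firm, N2), payoffs (2, 6).
If Management leads: Union's best replies are N1→Firm, N2→Firm, N3→Hard, N4→Firm; Management's induced payoffs -2, 6, 7, -2; outcome (Hard, N3), payoffs (9, 7).
Union gets 2 moving first and 9 moving second, so Union prefers to move second.

second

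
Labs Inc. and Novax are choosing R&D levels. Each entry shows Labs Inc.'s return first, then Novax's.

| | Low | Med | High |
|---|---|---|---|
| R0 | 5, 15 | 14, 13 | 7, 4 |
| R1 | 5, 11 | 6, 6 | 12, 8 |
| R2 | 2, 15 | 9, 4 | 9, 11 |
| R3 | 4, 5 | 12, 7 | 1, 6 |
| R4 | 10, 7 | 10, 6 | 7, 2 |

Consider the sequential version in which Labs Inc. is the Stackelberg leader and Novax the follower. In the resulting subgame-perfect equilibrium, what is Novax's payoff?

7

Novax best-responds to each possible Labs Inc. move:
- R0 → Novax plays Low (best of 15, 13, 4); Labs Inc. gets 5.
- R1 → Novax plays Low (best of 11, 6, 8); Labs Inc. gets 5.
- R2 → Novax plays Low (best of 15, 4, 11); Labs Inc. gets 2.
- R3 → Novax plays Med (best of 5, 7, 6); Labs Inc. gets 12.
- R4 → Novax plays Low (best of 7, 6, 2); Labs Inc. gets 10.
Among 5, 5, 2, 12, 10, the best is 12 at R3. Subgame-perfect outcome: (R3, Med) with payoffs (12, 7).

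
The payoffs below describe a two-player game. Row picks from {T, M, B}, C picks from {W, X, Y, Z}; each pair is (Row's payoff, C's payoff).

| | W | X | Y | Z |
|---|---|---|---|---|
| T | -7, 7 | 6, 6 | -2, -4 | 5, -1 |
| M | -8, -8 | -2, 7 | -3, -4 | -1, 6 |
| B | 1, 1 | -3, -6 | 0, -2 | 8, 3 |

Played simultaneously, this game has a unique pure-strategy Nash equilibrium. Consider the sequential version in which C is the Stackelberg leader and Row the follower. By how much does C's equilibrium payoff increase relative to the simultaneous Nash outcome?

Backward induction with C moving first.
- W: Row compares -7, -8, 1 and picks B; C would get 1.
- X: Row compares 6, -2, -3 and picks T; C would get 6.
- Y: Row compares -2, -3, 0 and picks B; C would get -2.
- Z: Row compares 5, -1, 8 and picks B; C would get 3.
Among 1, 6, -2, 3, the best is 6 at X. Subgame-perfect outcome: (T, X) with payoffs (6, 6).
Now find the simultaneous Nash equilibrium.
Row's best replies: W→B; X→T; Y→B; Z→B.
C's best replies: T→W; M→X; B→Z.
The unique mutual best reply is (B, Z), giving (8, 3).
C's commitment gain: 6 − 3 = 3.

3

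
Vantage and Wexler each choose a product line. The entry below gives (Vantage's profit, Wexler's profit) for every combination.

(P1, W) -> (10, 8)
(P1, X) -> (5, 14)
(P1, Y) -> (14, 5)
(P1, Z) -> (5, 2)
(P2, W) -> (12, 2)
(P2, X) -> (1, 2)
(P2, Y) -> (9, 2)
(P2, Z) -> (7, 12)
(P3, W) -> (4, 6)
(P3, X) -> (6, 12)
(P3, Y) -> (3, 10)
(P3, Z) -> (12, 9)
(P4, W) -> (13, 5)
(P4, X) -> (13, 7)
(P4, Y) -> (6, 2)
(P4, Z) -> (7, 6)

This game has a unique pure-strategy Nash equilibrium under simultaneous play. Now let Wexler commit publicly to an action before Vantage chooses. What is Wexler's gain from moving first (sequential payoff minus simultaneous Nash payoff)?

Work backward from Vantage's decision.
- W → Vantage plays P4 (best of 10, 12, 4, 13); Wexler gets 5.
- X → Vantage plays P4 (best of 5, 1, 6, 13); Wexler gets 7.
- Y → Vantage plays P1 (best of 14, 9, 3, 6); Wexler gets 5.
- Z → Vantage plays P3 (best of 5, 7, 12, 7); Wexler gets 9.
Among 5, 7, 5, 9, the best is 9 at Z. Subgame-perfect outcome: (P3, Z) with payoffs (12, 9).
Under simultaneous play:
Vantage's best replies: W→P4; X→P4; Y→P1; Z→P3.
Wexler's best replies: P1→X; P2→Z; P3→X; P4→X.
The unique mutual best reply is (P4, X), giving (13, 7).
Wexler's commitment gain: 9 − 7 = 2.

2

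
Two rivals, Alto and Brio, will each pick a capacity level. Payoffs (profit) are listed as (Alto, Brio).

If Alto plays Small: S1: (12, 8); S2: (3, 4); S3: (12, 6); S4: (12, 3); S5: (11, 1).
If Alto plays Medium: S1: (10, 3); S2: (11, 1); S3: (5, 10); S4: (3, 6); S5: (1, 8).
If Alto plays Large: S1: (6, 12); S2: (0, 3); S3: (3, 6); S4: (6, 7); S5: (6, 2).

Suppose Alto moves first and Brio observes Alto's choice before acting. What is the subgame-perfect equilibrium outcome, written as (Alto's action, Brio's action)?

Brio best-responds to each possible Alto move:
- Small → Brio plays S1 (best of 8, 4, 6, 3, 1); Alto gets 12.
- Medium → Brio plays S3 (best of 3, 1, 10, 6, 8); Alto gets 5.
- Large → Brio plays S1 (best of 12, 3, 6, 7, 2); Alto gets 6.
Alto's induced payoffs are 12, 5, 6, so Alto commits to Small. Subgame-perfect outcome: (Small, S1) with payoffs (12, 8).

(Small, S1)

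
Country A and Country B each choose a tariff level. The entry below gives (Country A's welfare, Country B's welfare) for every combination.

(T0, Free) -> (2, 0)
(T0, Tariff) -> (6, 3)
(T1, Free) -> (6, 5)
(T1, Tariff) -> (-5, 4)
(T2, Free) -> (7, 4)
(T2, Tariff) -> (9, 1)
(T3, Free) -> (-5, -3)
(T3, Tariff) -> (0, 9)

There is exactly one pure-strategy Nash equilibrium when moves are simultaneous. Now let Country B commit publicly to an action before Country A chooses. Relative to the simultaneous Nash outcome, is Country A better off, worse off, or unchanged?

Solve by backward induction (Country B leads).
- Free: BR = T2, leader payoff 4.
- Tariff: BR = T2, leader payoff 1.
Country B's induced payoffs are 4, 1, so Country B commits to Free. Subgame-perfect outcome: (T2, Free) with payoffs (7, 4).
Now find the simultaneous Nash equilibrium.
Country A's best replies: Free→T2; Tariff→T2.
Country B's best replies: T0→Tariff; T1→Free; T2→Free; T3→Tariff.
Only (T2, Free) has each player best-responding; Nash payoffs (7, 4).
Country A earns 7 sequentially versus 7 at the Nash outcome: unchanged.

unchanged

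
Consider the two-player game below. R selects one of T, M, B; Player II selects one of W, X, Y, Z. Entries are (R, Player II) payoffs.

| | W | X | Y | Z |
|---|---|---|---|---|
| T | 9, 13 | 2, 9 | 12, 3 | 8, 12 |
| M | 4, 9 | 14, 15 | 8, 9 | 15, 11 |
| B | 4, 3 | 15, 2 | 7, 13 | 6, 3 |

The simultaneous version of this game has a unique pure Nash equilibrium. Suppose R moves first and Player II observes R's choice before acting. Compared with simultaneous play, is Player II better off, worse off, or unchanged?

Player II best-responds to each possible R move:
- T: BR = W, leader payoff 9.
- M: BR = X, leader payoff 14.
- B: BR = Y, leader payoff 7.
R's induced payoffs are 9, 14, 7, so R commits to M. Subgame-perfect outcome: (M, X) with payoffs (14, 15).
Now find the simultaneous Nash equilibrium.
R's best replies: W→T; X→B; Y→T; Z→M.
Player II's best replies: T→W; M→X; B→Y.
Only (T, W) has each player best-responding; Nash payoffs (9, 13).
Player II earns 15 sequentially versus 13 at the Nash outcome: better off.

better off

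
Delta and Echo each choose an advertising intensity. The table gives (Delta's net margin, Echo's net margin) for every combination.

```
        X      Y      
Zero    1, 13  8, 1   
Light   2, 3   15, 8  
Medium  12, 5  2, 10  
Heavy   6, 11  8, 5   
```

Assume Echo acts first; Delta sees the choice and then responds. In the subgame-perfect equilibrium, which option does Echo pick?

Y

Solve by backward induction (Echo leads).
- X → Delta plays Medium (best of 1, 2, 12, 6); Echo gets 5.
- Y → Delta plays Light (best of 8, 15, 2, 8); Echo gets 8.
Among 5, 8, the best is 8 at Y. Subgame-perfect outcome: (Light, Y) with payoffs (15, 8).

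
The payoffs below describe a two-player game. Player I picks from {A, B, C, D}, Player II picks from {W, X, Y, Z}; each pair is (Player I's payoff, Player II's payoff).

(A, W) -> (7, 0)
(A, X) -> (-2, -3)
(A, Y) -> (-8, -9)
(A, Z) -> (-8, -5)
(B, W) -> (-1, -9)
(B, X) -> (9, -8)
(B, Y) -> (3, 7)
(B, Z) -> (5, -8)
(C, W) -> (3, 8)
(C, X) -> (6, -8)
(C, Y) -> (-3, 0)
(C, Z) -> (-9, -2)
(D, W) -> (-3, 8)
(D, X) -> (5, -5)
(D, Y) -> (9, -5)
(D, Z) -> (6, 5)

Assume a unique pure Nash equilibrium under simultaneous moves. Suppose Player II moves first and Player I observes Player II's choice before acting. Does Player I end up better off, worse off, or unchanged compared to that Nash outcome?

worse off

Solve by backward induction (Player II leads).
- W: BR = A, leader payoff 0.
- X: BR = B, leader payoff -8.
- Y: BR = D, leader payoff -5.
- Z: BR = D, leader payoff 5.
Maximizing over 0, -8, -5, 5, Player II chooses Z. Subgame-perfect outcome: (D, Z) with payoffs (6, 5).
Under simultaneous play:
Player I's best replies: W→A; X→B; Y→D; Z→D.
Player II's best replies: A→W; B→Y; C→W; D→W.
The unique mutual best reply is (A, W), giving (7, 0).
Player I earns 6 sequentially versus 7 at the Nash outcome: worse off.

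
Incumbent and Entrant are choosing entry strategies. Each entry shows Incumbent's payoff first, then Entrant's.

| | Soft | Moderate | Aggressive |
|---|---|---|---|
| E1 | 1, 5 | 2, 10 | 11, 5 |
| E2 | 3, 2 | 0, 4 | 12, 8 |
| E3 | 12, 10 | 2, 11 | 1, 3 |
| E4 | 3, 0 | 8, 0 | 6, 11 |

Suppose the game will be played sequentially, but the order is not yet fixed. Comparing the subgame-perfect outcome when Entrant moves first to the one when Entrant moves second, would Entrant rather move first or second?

If Incumbent leads: Entrant's best replies are E1→Moderate, E2→Aggressive, E3→Moderate, E4→Aggressive; Incumbent's induced payoffs 2, 12, 2, 6; outcome (E2, Aggressive), payoffs (12, 8).
If Entrant leads: Incumbent's best replies are Soft→E3, Moderate→E4, Aggressive→E2; Entrant's induced payoffs 10, 0, 8; outcome (E3, Soft), payoffs (12, 10).
Entrant gets 10 moving first and 8 moving second, so Entrant prefers to move first.

first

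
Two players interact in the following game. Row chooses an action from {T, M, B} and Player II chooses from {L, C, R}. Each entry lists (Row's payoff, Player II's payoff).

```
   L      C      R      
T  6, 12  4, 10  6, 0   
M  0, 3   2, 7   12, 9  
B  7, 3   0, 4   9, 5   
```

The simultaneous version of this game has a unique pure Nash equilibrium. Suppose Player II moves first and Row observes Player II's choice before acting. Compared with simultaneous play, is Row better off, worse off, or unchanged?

worse off

Solve by backward induction (Player II leads).
- L → Row plays B (best of 6, 0, 7); Player II gets 3.
- C → Row plays T (best of 4, 2, 0); Player II gets 10.
- R → Row plays M (best of 6, 12, 9); Player II gets 9.
Player II's induced payoffs are 3, 10, 9, so Player II commits to C. Subgame-perfect outcome: (T, C) with payoffs (4, 10).
Now find the simultaneous Nash equilibrium.
Row's best replies: L→B; C→T; R→M.
Player II's best replies: T→L; M→R; B→R.
Only (M, R) has each player best-responding; Nash payoffs (12, 9).
Row earns 4 sequentially versus 12 at the Nash outcome: worse off.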